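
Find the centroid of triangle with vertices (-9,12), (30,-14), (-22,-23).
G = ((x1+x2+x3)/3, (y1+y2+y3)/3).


Gx = (-9+30- 22)/3 = -1/3 = -0.3333
Gy = (12- 14- 23)/3 = -25/3 = -8.3333

G = (-0.3333, -8.3333)


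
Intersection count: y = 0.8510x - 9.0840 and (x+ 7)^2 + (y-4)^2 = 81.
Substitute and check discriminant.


Substitute y = 0.8510x - 9.0840: (x+ 7)^2 + (0.8510x- 9.0840-4)^2 = 81
Expand to Ax^2 + Bx + C = 0, where b-k = -13.084
A = 1+m^2 = 1.724201
B = 2(m(b-k) - h) = 2(0.8510*(-13.084) + 7) = -8.268968
C = h^2 + (b-k)^2 - r^2 = 49 + 171.191056 - 81 = 139.191056
disc = B^2-4AC = 68.3758 - 959.9734 = -891.5976
disc < 0

0 intersection points


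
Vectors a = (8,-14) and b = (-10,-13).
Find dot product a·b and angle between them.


a·b = 8*(-10) - 14*(-13) = -80 + 182 = 102
|a| = sqrt(64+196) = 16.1245
|b| = sqrt(100+169) = 16.4012
cos(theta) = 102/(sqrt(260)*sqrt(269)) = 102/sqrt(69940) = 0.385689
theta = arccos(102/sqrt(69940)) = 67.3135 degrees

a·b = 102, theta = 67.3135 deg


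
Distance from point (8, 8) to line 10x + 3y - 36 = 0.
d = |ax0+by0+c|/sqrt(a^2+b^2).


|10*8 + 3*8 - 36| = |68| = 68
sqrt(100 + 9) = sqrt(109) = 10.4403
d = 68/sqrt(109) = 6.5132

6.5132


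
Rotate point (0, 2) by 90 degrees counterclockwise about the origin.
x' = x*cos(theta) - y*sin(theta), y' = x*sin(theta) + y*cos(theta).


cos(90) = 0, sin(90) = 1
x' = 0*0 - 2*1 = -2
y' = 0*1 + 2*0 = 0

(-2, 0)


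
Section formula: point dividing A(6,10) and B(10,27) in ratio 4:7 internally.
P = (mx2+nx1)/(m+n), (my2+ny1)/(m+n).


Px = (4*10 + 7*6)/11 = 82/11 = 7.4545
Py = (4*27 + 7*10)/11 = 178/11 = 16.1818

P = (7.4545, 16.1818)


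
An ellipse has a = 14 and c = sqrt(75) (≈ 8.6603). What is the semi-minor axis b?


b^2 = 14^2 - (sqrt(75))^2 = 196 - 75 = 121
b = sqrt(121) = 11

b = 11


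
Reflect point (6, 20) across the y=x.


Reflection rule for y=x: (y, x)
(6, 20) -> (20, 6)

(20, 6)


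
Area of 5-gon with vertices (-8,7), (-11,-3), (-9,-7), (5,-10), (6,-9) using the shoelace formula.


sum(xi*y_{i+1}) = -8*(-3) - 11*(-7) - 9*(-10) + 5*(-9) + 6*7 = 188
sum(yi*x_{i+1}) = 7*(-11) - 3*(-9) - 7*5 - 10*6 - 9*(-8) = -73
Area = |188 + 73|/2 = 261/2 = 130.5000

130.5000 sq units


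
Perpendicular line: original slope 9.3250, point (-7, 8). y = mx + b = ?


Perpendicular slope = -1/m1 = -1/9.3250 = -0.1072
b2 = y0 - m2*x0 = 8 - 7/9.3250 = 8 - 0.7507 = 7.2493

y = -0.1072x + 7.2493


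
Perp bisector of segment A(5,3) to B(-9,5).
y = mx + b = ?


Midpoint = (-2, 4)
Slope of AB = dy/dx = 2/(-14) = -0.1429
Perp slope = -dx/dy = 14/2 = 7.0000
b = My - (perp slope)*Mx = 4 + (-14*(-2))/2 = 4 + 14.0000 = 18.0000

y = 7.0000x + 18.0000


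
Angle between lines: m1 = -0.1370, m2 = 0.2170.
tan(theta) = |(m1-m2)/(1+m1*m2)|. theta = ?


m1-m2 = -0.354
1+m1*m2 = 0.970271
tan(theta) = |-0.354/0.970271| = 0.364847
theta = arctan(|-0.354/0.970271|) = 20.0443 degrees (acute angle)

20.0443 degrees


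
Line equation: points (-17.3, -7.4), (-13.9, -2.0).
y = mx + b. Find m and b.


m = (5.4)/(3.4) = 1.5882
b = y1 - m*x1 = -7.4 - (5.4*(-17.3))/(3.4) = -7.4 + 27.4765 = 20.0765

y = 1.5882x + 20.0765


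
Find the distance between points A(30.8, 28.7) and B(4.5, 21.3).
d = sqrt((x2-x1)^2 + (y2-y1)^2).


dx = 4.5 - 30.8 = -26.3
dy = 21.3 - 28.7 = -7.4
d = sqrt(691.69 + 54.76) = sqrt(746.45) = 27.3212

27.3212


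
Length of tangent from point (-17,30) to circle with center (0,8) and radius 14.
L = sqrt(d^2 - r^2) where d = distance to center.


d = sqrt((-17-0)^2 + (30-8)^2) = sqrt(289+484) = 27.8029
L = sqrt(773.0000 - 196) = sqrt(577.0000) = 24.0208

24.0208


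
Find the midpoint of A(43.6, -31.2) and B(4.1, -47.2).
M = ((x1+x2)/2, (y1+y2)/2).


Mx = (43.6 + 4.1)/2 = 47.7/2 = 23.8500
My = (-31.2 - 47.2)/2 = -78.4/2 = -39.2000

(23.8500, -39.2000)


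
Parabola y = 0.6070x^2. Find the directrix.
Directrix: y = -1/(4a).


a = 0.6070
1/(4a) = 0.4119
directrix: y = -0.4119 = -0.4119

y = -0.4119


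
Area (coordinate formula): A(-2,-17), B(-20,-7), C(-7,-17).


-2*(-7+ 17) = -20
-20*(-17+ 17) = 0
-7*(-17+ 7) = 70
sum = 50
Area = |50|/2 = 25.0000

25.0000 sq units


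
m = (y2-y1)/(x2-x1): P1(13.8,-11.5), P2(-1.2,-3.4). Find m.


dy = -3.4 + 11.5 = 8.1
dx = -1.2 - 13.8 = -15.0
m = 8.1/(-15.0) = -0.5400

m = -0.5400


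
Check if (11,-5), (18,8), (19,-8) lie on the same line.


11*(8+ 8) + 18*(-8+ 5) + 19*(-5-8)
= 176 - 54 - 247 = -125

No, not collinear (determinant = -125)


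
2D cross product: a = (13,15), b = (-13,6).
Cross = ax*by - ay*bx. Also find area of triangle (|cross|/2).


cross = 13*6 - 15*(-13) = 78 + 195 = 273
Triangle area = |273|/2 = 273/2 = 136.5000

cross = 273, triangle area = 136.5000


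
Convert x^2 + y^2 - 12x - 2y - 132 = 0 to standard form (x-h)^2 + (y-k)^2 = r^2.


h = -D/2 = 12/2 = 6
k = -E/2 = 2/2 = 1
r^2 = h^2 + k^2 - F = 36 + 1 + 132 = 169
r = 13

Center (6, 1), radius = 13


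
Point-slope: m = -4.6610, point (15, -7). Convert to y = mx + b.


y + 7 = -4.6610(x - 15)
y = -4.6610x - 7 + 4.6610*15
y = -4.6610x + 62.9150

y = -4.6610x + 62.9150


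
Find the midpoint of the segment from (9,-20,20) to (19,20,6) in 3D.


Mx = (9+19)/2 = 14.0000
My = (-20+20)/2 = 0
Mz = (20+6)/2 = 13.0000

M = (14.0000, 0, 13.0000)


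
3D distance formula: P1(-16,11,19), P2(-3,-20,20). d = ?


dx=13, dy=-31, dz=1
d = sqrt(169+961+1) = sqrt(1131) = 33.6303

33.6303


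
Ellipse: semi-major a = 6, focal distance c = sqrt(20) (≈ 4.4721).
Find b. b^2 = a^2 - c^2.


b^2 = 6^2 - (sqrt(20))^2 = 36 - 20 = 16
b = sqrt(16) = 4

b = 4


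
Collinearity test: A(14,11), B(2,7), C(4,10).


14*(7-10) + 2*(10-11) + 4*(11-7)
= -42 - 2 + 16 = -28

No, not collinear (determinant = -28)


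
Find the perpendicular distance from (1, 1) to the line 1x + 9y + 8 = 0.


|1*1 + 9*1 + 8| = |18| = 18
sqrt(1 + 81) = sqrt(82) = 9.0554
d = 18/sqrt(82) = 1.9878

1.9878


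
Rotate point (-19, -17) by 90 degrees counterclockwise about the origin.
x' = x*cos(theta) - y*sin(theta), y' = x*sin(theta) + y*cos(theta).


cos(90) = 0, sin(90) = 1
x' = -19*0 + 17*1 = 17
y' = -19*1 - 17*0 = -19

(17, -19)


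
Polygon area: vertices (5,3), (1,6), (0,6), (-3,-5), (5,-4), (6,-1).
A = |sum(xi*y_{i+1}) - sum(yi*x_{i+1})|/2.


sum(xi*y_{i+1}) = 5*6 + 1*6 + 0*(-5) - 3*(-4) + 5*(-1) + 6*3 = 61
sum(yi*x_{i+1}) = 3*1 + 6*0 + 6*(-3) - 5*5 - 4*6 - 1*5 = -69
Area = |61 + 69|/2 = 130/2 = 65.0000

65.0000 sq units


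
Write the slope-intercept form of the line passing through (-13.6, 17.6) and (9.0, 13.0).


m = (-4.6)/(22.6) = -0.2035
b = y1 - m*x1 = 17.6 - (-4.6*(-13.6))/(22.6) = 17.6 - 2.7681 = 14.8319

y = -0.2035x + 14.8319


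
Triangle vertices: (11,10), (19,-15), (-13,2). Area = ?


11*(-15-2) = -187
19*(2-10) = -152
-13*(10+ 15) = -325
sum = -664
Area = |-664|/2 = 332.0000

332.0000 sq units


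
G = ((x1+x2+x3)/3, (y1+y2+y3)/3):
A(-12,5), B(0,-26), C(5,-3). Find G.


Gx = (-12+0+5)/3 = -7/3 = -2.3333
Gy = (5- 26- 3)/3 = -24/3 = -8.0000

G = (-2.3333, -8.0000)


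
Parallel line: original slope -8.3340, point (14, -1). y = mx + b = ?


Parallel lines have equal slopes.
m2 = -8.3340
b2 = -1 + 8.3340*14 = 115.6760

y = -8.3340x + 115.6760


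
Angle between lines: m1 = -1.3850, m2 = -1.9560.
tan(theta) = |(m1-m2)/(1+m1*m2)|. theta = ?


m1-m2 = 0.571
1+m1*m2 = 3.70906
tan(theta) = |0.571/3.70906| = 0.153947
theta = arctan(|0.571/3.70906|) = 8.7518 degrees (acute angle)

8.7518 degrees


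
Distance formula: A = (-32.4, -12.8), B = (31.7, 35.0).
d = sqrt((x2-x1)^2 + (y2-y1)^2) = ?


dx = 31.7 + 32.4 = 64.1
dy = 35.0 + 12.8 = 47.8
d = sqrt(4108.81 + 2284.84) = sqrt(6393.65) = 79.9603

79.9603


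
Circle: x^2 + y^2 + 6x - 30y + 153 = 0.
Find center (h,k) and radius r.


h = -D/2 = -6/2 = -3
k = -E/2 = 30/2 = 15
r^2 = h^2 + k^2 - F = 9 + 225 - 153 = 81
r = 9

Center (-3, 15), radius = 9


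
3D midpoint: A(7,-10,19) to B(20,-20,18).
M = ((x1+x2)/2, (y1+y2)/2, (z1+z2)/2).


Mx = (7+20)/2 = 13.5000
My = (-10- 20)/2 = -15.0000
Mz = (19+18)/2 = 18.5000

M = (13.5000, -15.0000, 18.5000)


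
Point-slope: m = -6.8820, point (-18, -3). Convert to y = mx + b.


y + 3 = -6.8820(x + 18)
y = -6.8820x - 3 + 6.8820*(-18)
y = -6.8820x - 126.8760

y = -6.8820x - 126.8760


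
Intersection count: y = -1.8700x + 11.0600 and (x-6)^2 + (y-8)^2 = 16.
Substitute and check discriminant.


Substitute y = -1.8700x + 11.0600: (x-6)^2 + (-1.8700x+11.0600-8)^2 = 16
Expand to Ax^2 + Bx + C = 0, where b-k = 3.06
A = 1+m^2 = 4.4969
B = 2(m(b-k) - h) = 2(-1.8700*3.06 - 6) = -23.4444
C = h^2 + (b-k)^2 - r^2 = 36 + 9.3636 - 16 = 29.3636
disc = B^2-4AC = 549.6399 - 528.1807 = 21.4592
disc > 0

2 intersection points


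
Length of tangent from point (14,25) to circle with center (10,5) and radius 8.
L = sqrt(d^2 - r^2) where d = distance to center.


d = sqrt((14-10)^2 + (25-5)^2) = sqrt(16+400) = 20.3961
L = sqrt(416.0000 - 64) = sqrt(352.0000) = 18.7617

18.7617


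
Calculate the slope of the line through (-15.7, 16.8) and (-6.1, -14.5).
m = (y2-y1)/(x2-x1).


dy = -14.5 - 16.8 = -31.3
dx = -6.1 + 15.7 = 9.6
m = -31.3/9.6 = -3.2604

m = -3.2604


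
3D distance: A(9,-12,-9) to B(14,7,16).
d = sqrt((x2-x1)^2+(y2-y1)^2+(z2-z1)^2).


dx=5, dy=19, dz=25
d = sqrt(25+361+625) = sqrt(1011) = 31.7962

31.7962


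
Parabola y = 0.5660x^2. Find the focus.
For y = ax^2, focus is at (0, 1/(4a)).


a = 0.5660
4a = 2.2640
focus = (0, 1/2.2640) = (0, 0.4417)

Focus = (0, 0.4417)


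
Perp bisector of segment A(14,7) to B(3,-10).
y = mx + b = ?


Midpoint = (8.5, -1.5)
Slope of AB = dy/dx = -17/(-11) = 1.5455
Perp slope = -dx/dy = -11/17 = -0.6471
b = My - (perp slope)*Mx = -1.5 + (-11*8.5)/(-17) = -1.5 + 5.5000 = 4.0000

y = -0.6471x + 4.0000


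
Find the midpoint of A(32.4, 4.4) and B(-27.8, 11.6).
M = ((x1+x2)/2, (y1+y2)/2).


Mx = (32.4 - 27.8)/2 = 4.6/2 = 2.3000
My = (4.4 + 11.6)/2 = 16.0/2 = 8.0000

(2.3000, 8.0000)


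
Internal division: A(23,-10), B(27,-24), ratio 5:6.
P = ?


Px = (5*27 + 6*23)/11 = 273/11 = 24.8182
Py = (5*(-24) + 6*(-10))/11 = -180/11 = -16.3636

P = (24.8182, -16.3636)


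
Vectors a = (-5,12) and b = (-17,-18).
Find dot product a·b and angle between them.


a·b = -5*(-17) + 12*(-18) = 85 - 216 = -131
|a| = sqrt(25+144) = 13.0000
|b| = sqrt(289+324) = 24.7588
cos(theta) = -131/(sqrt(169)*sqrt(613)) = -131/sqrt(103597) = -0.407003
theta = arccos(-131/sqrt(103597)) = 114.0167 degrees

a·b = -131, theta = 114.0167 deg


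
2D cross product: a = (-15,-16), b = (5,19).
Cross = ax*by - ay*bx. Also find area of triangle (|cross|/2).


cross = -15*19 + 16*5 = -285 + 80 = -205
Triangle area = |-205|/2 = 205/2 = 102.5000

cross = -205, triangle area = 102.5000


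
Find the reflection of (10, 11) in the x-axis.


Reflection rule for x-axis: (x, -y)
(10, 11) -> (10, -11)

(10, -11)


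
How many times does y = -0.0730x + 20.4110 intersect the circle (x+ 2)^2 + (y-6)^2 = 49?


Substitute y = -0.0730x + 20.4110: (x+ 2)^2 + (-0.0730x+20.4110-6)^2 = 49
Expand to Ax^2 + Bx + C = 0, where b-k = 14.411
A = 1+m^2 = 1.005329
B = 2(m(b-k) - h) = 2(-0.0730*14.411 + 2) = 1.895994
C = h^2 + (b-k)^2 - r^2 = 4 + 207.676921 - 49 = 162.676921
disc = B^2-4AC = 3.5948 - 654.1753 = -650.5805
disc < 0

0 intersection points


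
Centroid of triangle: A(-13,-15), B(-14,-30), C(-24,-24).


Gx = (-13- 14- 24)/3 = -51/3 = -17.0000
Gy = (-15- 30- 24)/3 = -69/3 = -23.0000

G = (-17.0000, -23.0000)


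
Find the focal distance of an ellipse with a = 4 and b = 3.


c^2 = 4^2 - 3^2 = 16 - 9 = 7
c = sqrt(7) = 2.6458

c = 2.6458


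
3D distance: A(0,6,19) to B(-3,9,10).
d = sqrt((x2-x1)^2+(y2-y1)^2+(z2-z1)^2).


dx=-3, dy=3, dz=-9
d = sqrt(9+9+81) = sqrt(99) = 9.9499

9.9499


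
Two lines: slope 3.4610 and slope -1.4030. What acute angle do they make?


m1-m2 = 4.864
1+m1*m2 = -3.855783
tan(theta) = |4.864/(-3.855783)| = 1.261482
theta = arctan(|4.864/(-3.855783)|) = 51.5955 degrees (acute angle)

51.5955 degrees


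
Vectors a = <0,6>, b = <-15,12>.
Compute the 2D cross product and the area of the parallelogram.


cross = 0*12 - 6*(-15) = 0 + 90 = 90
Parallelogram area = |90| = 90

cross = 90, parallelogram area = 90


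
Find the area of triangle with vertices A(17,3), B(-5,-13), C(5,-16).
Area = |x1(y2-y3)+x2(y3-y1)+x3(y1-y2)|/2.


17*(-13+ 16) = 51
-5*(-16-3) = 95
5*(3+ 13) = 80
sum = 226
Area = |226|/2 = 113.0000

113.0000 sq units


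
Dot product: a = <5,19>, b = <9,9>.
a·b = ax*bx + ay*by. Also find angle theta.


a·b = 5*9 + 19*9 = 45 + 171 = 216
|a| = sqrt(25+361) = 19.6469
|b| = sqrt(81+81) = 12.7279
cos(theta) = 216/(sqrt(386)*sqrt(162)) = 216/sqrt(62532) = 0.863779
theta = arccos(216/sqrt(62532)) = 30.2564 degrees

a·b = 216, theta = 30.2564 deg


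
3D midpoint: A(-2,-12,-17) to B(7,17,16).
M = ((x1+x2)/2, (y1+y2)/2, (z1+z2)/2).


Mx = (-2+7)/2 = 2.5000
My = (-12+17)/2 = 2.5000
Mz = (-17+16)/2 = -0.5000

M = (2.5000, 2.5000, -0.5000)


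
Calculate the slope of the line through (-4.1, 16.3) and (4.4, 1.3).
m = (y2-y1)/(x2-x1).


dy = 1.3 - 16.3 = -15.0
dx = 4.4 + 4.1 = 8.5
m = -15.0/8.5 = -1.7647

m = -1.7647


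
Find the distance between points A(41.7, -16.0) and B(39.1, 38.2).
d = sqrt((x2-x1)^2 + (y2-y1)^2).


dx = 39.1 - 41.7 = -2.6
dy = 38.2 + 16.0 = 54.2
d = sqrt(6.76 + 2937.64) = sqrt(2944.4) = 54.2623

54.2623


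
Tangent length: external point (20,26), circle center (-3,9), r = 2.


d = sqrt((20+ 3)^2 + (26-9)^2) = sqrt(529+289) = 28.6007
L = sqrt(818.0000 - 4) = sqrt(814.0000) = 28.5307

28.5307


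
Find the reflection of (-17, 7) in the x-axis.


Reflection rule for x-axis: (x, -y)
(-17, 7) -> (-17, -7)

(-17, -7)


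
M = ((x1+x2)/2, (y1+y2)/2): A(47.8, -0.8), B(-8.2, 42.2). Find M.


Mx = (47.8 - 8.2)/2 = 39.6/2 = 19.8000
My = (-0.8 + 42.2)/2 = 41.4/2 = 20.7000

(19.8000, 20.7000)


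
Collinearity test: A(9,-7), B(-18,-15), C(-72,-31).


9*(-15+ 31) - 18*(-31+ 7) - 72*(-7+ 15)
= 144 + 432 - 576 = 0

Yes, collinear (determinant = 0)


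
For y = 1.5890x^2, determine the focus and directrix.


a = 1.5890
1/(4a) = 0.1573
Focus = (0, 0.1573)
Directrix: y = -0.1573

Focus = (0, 0.1573), Directrix: y = -0.1573


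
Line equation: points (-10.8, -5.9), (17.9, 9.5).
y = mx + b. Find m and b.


m = (15.4)/(28.7) = 0.5366
b = y1 - m*x1 = -5.9 - (15.4*(-10.8))/(28.7) = -5.9 + 5.7951 = -0.1049

y = 0.5366x - 0.1049


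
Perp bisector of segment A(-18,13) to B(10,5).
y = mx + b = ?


Midpoint = (-4, 9)
Slope of AB = dy/dx = -8/28 = -0.2857
Perp slope = -dx/dy = 28/8 = 3.5000
b = My - (perp slope)*Mx = 9 + (28*(-4))/(-8) = 9 + 14.0000 = 23.0000

y = 3.5000x + 23.0000


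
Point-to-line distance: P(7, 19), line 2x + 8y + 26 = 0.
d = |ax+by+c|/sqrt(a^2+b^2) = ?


|2*7 + 8*19 + 26| = |192| = 192
sqrt(4 + 64) = sqrt(68) = 8.2462
d = 192/sqrt(68) = 23.2834

23.2834


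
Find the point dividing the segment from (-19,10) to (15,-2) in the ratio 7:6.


Px = (7*15 + 6*(-19))/13 = -9/13 = -0.6923
Py = (7*(-2) + 6*10)/13 = 46/13 = 3.5385

P = (-0.6923, 3.5385)


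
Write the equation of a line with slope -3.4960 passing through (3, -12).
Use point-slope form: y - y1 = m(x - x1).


y + 12 = -3.4960(x - 3)
y = -3.4960x - 12 + 3.4960*3
y = -3.4960x - 1.5120

y = -3.4960x - 1.5120


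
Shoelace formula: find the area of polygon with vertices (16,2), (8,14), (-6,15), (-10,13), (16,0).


sum(xi*y_{i+1}) = 16*14 + 8*15 - 6*13 - 10*0 + 16*2 = 298
sum(yi*x_{i+1}) = 2*8 + 14*(-6) + 15*(-10) + 13*16 + 0*16 = -10
Area = |298 + 10|/2 = 308/2 = 154.0000

154.0000 sq units


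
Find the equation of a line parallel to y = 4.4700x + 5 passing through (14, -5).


Parallel lines have equal slopes.
m2 = 4.4700
b2 = -5 - 4.4700*14 = -67.5800

y = 4.4700x - 67.5800


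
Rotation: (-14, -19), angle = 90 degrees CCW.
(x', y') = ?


cos(90) = 0, sin(90) = 1
x' = -14*0 + 19*1 = 19
y' = -14*1 - 19*0 = -14

(19, -14)


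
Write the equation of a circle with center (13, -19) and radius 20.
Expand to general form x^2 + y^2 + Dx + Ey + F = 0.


(x-13)^2 + (y+ 19)^2 = 20^2
D = -2h = -26, E = -2k = 38
F = h^2+k^2-r^2 = 169+361-400 = 130

x^2 + y^2 - 26x + 38y + 130 = 0


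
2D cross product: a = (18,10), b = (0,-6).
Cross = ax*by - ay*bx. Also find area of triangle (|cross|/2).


cross = 18*(-6) - 10*0 = -108 - 0 = -108
Triangle area = |-108|/2 = 108/2 = 54.0000

cross = -108, triangle area = 54.0000


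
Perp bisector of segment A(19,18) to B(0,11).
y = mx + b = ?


Midpoint = (9.5, 14.5)
Slope of AB = dy/dx = -7/(-19) = 0.3684
Perp slope = -dx/dy = -19/7 = -2.7143
b = My - (perp slope)*Mx = 14.5 + (-19*9.5)/(-7) = 14.5 + 25.7857 = 40.2857

y = -2.7143x + 40.2857


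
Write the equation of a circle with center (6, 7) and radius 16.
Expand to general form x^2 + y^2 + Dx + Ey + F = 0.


(x-6)^2 + (y-7)^2 = 16^2
D = -2h = -12, E = -2k = -14
F = h^2+k^2-r^2 = 36+49-256 = -171

x^2 + y^2 - 12x - 14y - 171 = 0


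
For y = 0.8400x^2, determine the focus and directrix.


a = 0.8400
1/(4a) = 0.2976
Focus = (0, 0.2976)
Directrix: y = -0.2976

Focus = (0, 0.2976), Directrix: y = -0.2976


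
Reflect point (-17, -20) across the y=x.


Reflection rule for y=x: (y, x)
(-17, -20) -> (-20, -17)

(-20, -17)


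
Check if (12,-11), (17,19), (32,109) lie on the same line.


12*(19-109) + 17*(109+ 11) + 32*(-11-19)
= -1080 + 2040 - 960 = 0

Yes, collinear (determinant = 0)


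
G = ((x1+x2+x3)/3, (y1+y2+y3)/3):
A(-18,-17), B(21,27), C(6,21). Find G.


Gx = (-18+21+6)/3 = 9/3 = 3.0000
Gy = (-17+27+21)/3 = 31/3 = 10.3333

G = (3.0000, 10.3333)


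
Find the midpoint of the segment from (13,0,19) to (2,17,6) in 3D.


Mx = (13+2)/2 = 7.5000
My = (0+17)/2 = 8.5000
Mz = (19+6)/2 = 12.5000

M = (7.5000, 8.5000, 12.5000)


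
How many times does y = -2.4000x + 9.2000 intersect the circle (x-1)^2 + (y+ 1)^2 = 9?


Substitute y = -2.4000x + 9.2000: (x-1)^2 + (-2.4000x+9.2000+ 1)^2 = 9
Expand to Ax^2 + Bx + C = 0, where b-k = 10.2
A = 1+m^2 = 6.76
B = 2(m(b-k) - h) = 2(-2.4000*10.2 - 1) = -50.96
C = h^2 + (b-k)^2 - r^2 = 1 + 104.04 - 9 = 96.04
disc = B^2-4AC = 2596.9216 - 2596.9216 = 0
disc = 0

1 intersection point (tangent)


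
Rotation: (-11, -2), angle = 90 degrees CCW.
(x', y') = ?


cos(90) = 0, sin(90) = 1
x' = -11*0 + 2*1 = 2
y' = -11*1 - 2*0 = -11

(2, -11)


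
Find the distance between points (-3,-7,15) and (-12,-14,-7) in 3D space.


dx=-9, dy=-7, dz=-22
d = sqrt(81+49+484) = sqrt(614) = 24.7790

24.7790


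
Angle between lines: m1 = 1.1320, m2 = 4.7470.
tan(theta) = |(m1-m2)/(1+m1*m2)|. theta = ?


m1-m2 = -3.615
1+m1*m2 = 6.373604
tan(theta) = |-3.615/6.373604| = 0.567183
theta = arctan(|-3.615/6.373604|) = 29.5612 degrees (acute angle)

29.5612 degrees


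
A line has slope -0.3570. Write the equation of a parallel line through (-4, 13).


Parallel lines have equal slopes.
m2 = -0.3570
b2 = 13 + 0.3570*(-4) = 11.5720

y = -0.3570x + 11.5720


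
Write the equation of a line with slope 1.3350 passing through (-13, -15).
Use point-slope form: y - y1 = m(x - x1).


y + 15 = 1.3350(x + 13)
y = 1.3350x - 15 - 1.3350*(-13)
y = 1.3350x + 2.3550

y = 1.3350x + 2.3550


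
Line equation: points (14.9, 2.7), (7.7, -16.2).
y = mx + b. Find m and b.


m = (-18.9)/(-7.2) = 2.6250
b = y1 - m*x1 = 2.7 - (-18.9*14.9)/(-7.2) = 2.7 - 39.1125 = -36.4125

y = 2.6250x - 36.4125


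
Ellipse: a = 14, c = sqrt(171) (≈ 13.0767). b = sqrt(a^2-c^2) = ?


b^2 = 14^2 - (sqrt(171))^2 = 196 - 171 = 25
b = sqrt(25) = 5

b = 5


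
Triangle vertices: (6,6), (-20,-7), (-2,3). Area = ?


6*(-7-3) = -60
-20*(3-6) = 60
-2*(6+ 7) = -26
sum = -26
Area = |-26|/2 = 13.0000

13.0000 sq units


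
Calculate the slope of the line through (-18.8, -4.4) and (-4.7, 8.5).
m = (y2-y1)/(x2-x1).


dy = 8.5 + 4.4 = 12.9
dx = -4.7 + 18.8 = 14.1
m = 12.9/14.1 = 0.9149

m = 0.9149


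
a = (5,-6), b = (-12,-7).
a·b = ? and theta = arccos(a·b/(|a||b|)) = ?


a·b = 5*(-12) - 6*(-7) = -60 + 42 = -18
|a| = sqrt(25+36) = 7.8102
|b| = sqrt(144+49) = 13.8924
cos(theta) = -18/(sqrt(61)*sqrt(193)) = -18/sqrt(11773) = -0.165893
theta = arccos(-18/sqrt(11773)) = 99.5491 degrees

a·b = -18, theta = 99.5491 deg


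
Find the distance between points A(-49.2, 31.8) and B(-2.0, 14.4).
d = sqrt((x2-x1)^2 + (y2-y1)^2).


dx = -2.0 + 49.2 = 47.2
dy = 14.4 - 31.8 = -17.4
d = sqrt(2227.84 + 302.76) = sqrt(2530.6) = 50.3051

50.3051


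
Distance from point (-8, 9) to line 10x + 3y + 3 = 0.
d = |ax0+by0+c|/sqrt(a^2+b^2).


|10*(-8) + 3*9 + 3| = |-50| = 50
sqrt(100 + 9) = sqrt(109) = 10.4403
d = 50/sqrt(109) = 4.7891

4.7891


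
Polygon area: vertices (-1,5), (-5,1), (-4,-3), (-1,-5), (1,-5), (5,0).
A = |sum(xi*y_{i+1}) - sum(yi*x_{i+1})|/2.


sum(xi*y_{i+1}) = -1*1 - 5*(-3) - 4*(-5) - 1*(-5) + 1*0 + 5*5 = 64
sum(yi*x_{i+1}) = 5*(-5) + 1*(-4) - 3*(-1) - 5*1 - 5*5 + 0*(-1) = -56
Area = |64 + 56|/2 = 120/2 = 60.0000

60.0000 sq units


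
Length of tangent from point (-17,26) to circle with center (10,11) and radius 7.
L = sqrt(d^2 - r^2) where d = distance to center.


d = sqrt((-17-10)^2 + (26-11)^2) = sqrt(729+225) = 30.8869
L = sqrt(954.0000 - 49) = sqrt(905.0000) = 30.0832

30.0832


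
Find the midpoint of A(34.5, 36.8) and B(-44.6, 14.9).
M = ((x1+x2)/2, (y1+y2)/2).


Mx = (34.5 - 44.6)/2 = -10.1/2 = -5.0500
My = (36.8 + 14.9)/2 = 51.7/2 = 25.8500

(-5.0500, 25.8500)


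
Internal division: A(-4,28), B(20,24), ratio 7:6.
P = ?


Px = (7*20 + 6*(-4))/13 = 116/13 = 8.9231
Py = (7*24 + 6*28)/13 = 336/13 = 25.8462

P = (8.9231, 25.8462)


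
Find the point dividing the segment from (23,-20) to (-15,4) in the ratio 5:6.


Px = (5*(-15) + 6*23)/11 = 63/11 = 5.7273
Py = (5*4 + 6*(-20))/11 = -100/11 = -9.0909

P = (5.7273, -9.0909)


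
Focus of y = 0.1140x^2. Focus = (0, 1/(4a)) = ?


a = 0.1140
4a = 0.4560
focus = (0, 1/0.4560) = (0, 2.1930)

Focus = (0, 2.1930)


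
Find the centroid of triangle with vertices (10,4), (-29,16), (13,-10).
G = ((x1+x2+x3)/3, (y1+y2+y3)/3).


Gx = (10- 29+13)/3 = -6/3 = -2.0000
Gy = (4+16- 10)/3 = 10/3 = 3.3333

G = (-2.0000, 3.3333)


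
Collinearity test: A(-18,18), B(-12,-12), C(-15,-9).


-18*(-12+ 9) - 12*(-9-18) - 15*(18+ 12)
= 54 + 324 - 450 = -72

No, not collinear (determinant = -72)


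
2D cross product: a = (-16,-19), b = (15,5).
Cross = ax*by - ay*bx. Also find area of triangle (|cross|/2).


cross = -16*5 + 19*15 = -80 + 285 = 205
Triangle area = |205|/2 = 205/2 = 102.5000

cross = 205, triangle area = 102.5000


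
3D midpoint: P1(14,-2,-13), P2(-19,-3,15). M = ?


Mx = (14- 19)/2 = -2.5000
My = (-2- 3)/2 = -2.5000
Mz = (-13+15)/2 = 1.0000

M = (-2.5000, -2.5000, 1.0000)


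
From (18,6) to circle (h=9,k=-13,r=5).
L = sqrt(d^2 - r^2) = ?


d = sqrt((18-9)^2 + (6+ 13)^2) = sqrt(81+361) = 21.0238
L = sqrt(442.0000 - 25) = sqrt(417.0000) = 20.4206

20.4206


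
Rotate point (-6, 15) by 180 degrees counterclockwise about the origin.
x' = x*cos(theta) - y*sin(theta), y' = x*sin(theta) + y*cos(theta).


cos(180) = -1, sin(180) = 0
x' = -6*(-1) - 15*0 = 6
y' = -6*0 + 15*(-1) = -15

(6, -15)


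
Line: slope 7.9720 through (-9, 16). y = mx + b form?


y - 16 = 7.9720(x + 9)
y = 7.9720x + 16 - 7.9720*(-9)
y = 7.9720x + 87.7480

y = 7.9720x + 87.7480


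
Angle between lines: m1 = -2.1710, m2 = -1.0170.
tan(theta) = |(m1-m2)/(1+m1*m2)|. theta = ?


m1-m2 = -1.154
1+m1*m2 = 3.207907
tan(theta) = |-1.154/3.207907| = 0.359736
theta = arctan(|-1.154/3.207907|) = 19.7855 degrees (acute angle)

19.7855 degrees


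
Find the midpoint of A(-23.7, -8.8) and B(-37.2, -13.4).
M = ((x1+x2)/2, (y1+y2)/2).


Mx = (-23.7 - 37.2)/2 = -60.9/2 = -30.4500
My = (-8.8 - 13.4)/2 = -22.2/2 = -11.1000

(-30.4500, -11.1000)


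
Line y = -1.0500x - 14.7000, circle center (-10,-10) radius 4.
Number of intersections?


Substitute y = -1.0500x - 14.7000: (x+ 10)^2 + (-1.0500x- 14.7000+ 10)^2 = 16
Expand to Ax^2 + Bx + C = 0, where b-k = -4.7
A = 1+m^2 = 2.1025
B = 2(m(b-k) - h) = 2(-1.0500*(-4.7) + 10) = 29.87
C = h^2 + (b-k)^2 - r^2 = 100 + 22.09 - 16 = 106.09
disc = B^2-4AC = 892.2169 - 892.2169 = 0
disc = 0

1 intersection point (tangent)


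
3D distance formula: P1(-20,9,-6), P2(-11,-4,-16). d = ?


dx=9, dy=-13, dz=-10
d = sqrt(81+169+100) = sqrt(350) = 18.7083

18.7083


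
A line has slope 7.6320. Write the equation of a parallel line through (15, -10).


Parallel lines have equal slopes.
m2 = 7.6320
b2 = -10 - 7.6320*15 = -124.4800

y = 7.6320x - 124.4800


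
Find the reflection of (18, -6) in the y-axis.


Reflection rule for y-axis: (-x, y)
(18, -6) -> (-18, -6)

(-18, -6)


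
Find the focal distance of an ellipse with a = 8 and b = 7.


c^2 = 8^2 - 7^2 = 64 - 49 = 15
c = sqrt(15) = 3.8730

c = 3.8730


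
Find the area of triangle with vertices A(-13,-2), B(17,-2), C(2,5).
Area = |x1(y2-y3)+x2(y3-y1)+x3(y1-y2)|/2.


-13*(-2-5) = 91
17*(5+ 2) = 119
2*(-2+ 2) = 0
sum = 210
Area = |210|/2 = 105.0000

105.0000 sq units


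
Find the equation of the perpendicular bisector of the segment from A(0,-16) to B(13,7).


Midpoint = (6.5, -4.5)
Slope of AB = dy/dx = 23/13 = 1.7692
Perp slope = -dx/dy = -13/23 = -0.5652
b = My - (perp slope)*Mx = -4.5 + (13*6.5)/23 = -4.5 + 3.6739 = -0.8261

y = -0.5652x - 0.8261


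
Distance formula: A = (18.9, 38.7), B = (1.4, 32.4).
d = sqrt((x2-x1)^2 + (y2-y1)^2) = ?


dx = 1.4 - 18.9 = -17.5
dy = 32.4 - 38.7 = -6.3
d = sqrt(306.25 + 39.69) = sqrt(345.94) = 18.5995

18.5995


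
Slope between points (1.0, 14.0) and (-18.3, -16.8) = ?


dy = -16.8 - 14.0 = -30.8
dx = -18.3 - 1.0 = -19.3
m = -30.8/(-19.3) = 1.5959

m = 1.5959


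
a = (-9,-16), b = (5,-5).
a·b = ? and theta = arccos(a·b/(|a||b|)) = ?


a·b = -9*5 - 16*(-5) = -45 + 80 = 35
|a| = sqrt(81+256) = 18.3576
|b| = sqrt(25+25) = 7.0711
cos(theta) = 35/(sqrt(337)*sqrt(50)) = 35/sqrt(16850) = 0.269630
theta = arccos(35/sqrt(16850)) = 74.3578 degrees

a·b = 35, theta = 74.3578 deg


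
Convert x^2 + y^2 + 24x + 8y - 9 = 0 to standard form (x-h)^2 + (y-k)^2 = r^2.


h = -D/2 = -24/2 = -12
k = -E/2 = -8/2 = -4
r^2 = h^2 + k^2 - F = 144 + 16 + 9 = 169
r = 13

Center (-12, -4), radius = 13


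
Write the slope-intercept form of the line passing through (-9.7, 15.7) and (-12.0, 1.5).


m = (-14.2)/(-2.3) = 6.1739
b = y1 - m*x1 = 15.7 - (-14.2*(-9.7))/(-2.3) = 15.7 + 59.8870 = 75.5870

y = 6.1739x + 75.5870


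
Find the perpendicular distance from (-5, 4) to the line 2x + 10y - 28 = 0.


|2*(-5) + 10*4 - 28| = |2| = 2
sqrt(4 + 100) = sqrt(104) = 10.1980
d = 2/sqrt(104) = 0.1961

0.1961


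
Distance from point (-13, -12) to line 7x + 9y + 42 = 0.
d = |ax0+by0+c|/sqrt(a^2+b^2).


|7*(-13) + 9*(-12) + 42| = |-157| = 157
sqrt(49 + 81) = sqrt(130) = 11.4018
d = 157/sqrt(130) = 13.7698

13.7698


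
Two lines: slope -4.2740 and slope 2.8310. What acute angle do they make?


m1-m2 = -7.105
1+m1*m2 = -11.099694
tan(theta) = |-7.105/(-11.099694)| = 0.640108
theta = arctan(|-7.105/(-11.099694)|) = 32.6236 degrees (acute angle)

32.6236 degrees


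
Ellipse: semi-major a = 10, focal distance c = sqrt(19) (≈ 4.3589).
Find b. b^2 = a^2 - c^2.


b^2 = 10^2 - (sqrt(19))^2 = 100 - 19 = 81
b = sqrt(81) = 9

b = 9


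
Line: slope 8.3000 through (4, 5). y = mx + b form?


y - 5 = 8.3000(x - 4)
y = 8.3000x + 5 - 8.3000*4
y = 8.3000x - 28.2000

y = 8.3000x - 28.2000


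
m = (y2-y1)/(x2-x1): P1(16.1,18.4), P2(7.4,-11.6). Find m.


dy = -11.6 - 18.4 = -30.0
dx = 7.4 - 16.1 = -8.7
m = -30.0/(-8.7) = 3.4483

m = 3.4483


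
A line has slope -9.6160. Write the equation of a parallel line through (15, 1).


Parallel lines have equal slopes.
m2 = -9.6160
b2 = 1 + 9.6160*15 = 145.2400

y = -9.6160x + 145.2400


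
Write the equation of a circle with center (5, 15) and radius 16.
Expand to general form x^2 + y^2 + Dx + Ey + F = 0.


(x-5)^2 + (y-15)^2 = 16^2
D = -2h = -10, E = -2k = -30
F = h^2+k^2-r^2 = 25+225-256 = -6

x^2 + y^2 - 10x - 30y - 6 = 0


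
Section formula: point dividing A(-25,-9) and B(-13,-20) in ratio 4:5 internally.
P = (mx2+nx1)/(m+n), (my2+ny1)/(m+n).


Px = (4*(-13) + 5*(-25))/9 = -177/9 = -19.6667
Py = (4*(-20) + 5*(-9))/9 = -125/9 = -13.8889

P = (-19.6667, -13.8889)


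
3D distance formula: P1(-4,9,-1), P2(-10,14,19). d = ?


dx=-6, dy=5, dz=20
d = sqrt(36+25+400) = sqrt(461) = 21.4709

21.4709


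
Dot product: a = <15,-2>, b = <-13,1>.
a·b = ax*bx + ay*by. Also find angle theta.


a·b = 15*(-13) - 2*1 = -195 - 2 = -197
|a| = sqrt(225+4) = 15.1327
|b| = sqrt(169+1) = 13.0384
cos(theta) = -197/(sqrt(229)*sqrt(170)) = -197/sqrt(38930) = -0.998445
theta = arccos(-197/sqrt(38930)) = 176.8041 degrees

a·b = -197, theta = 176.8041 deg


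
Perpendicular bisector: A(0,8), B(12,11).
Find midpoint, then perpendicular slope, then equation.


Midpoint = (6, 9.5)
Slope of AB = dy/dx = 3/12 = 0.2500
Perp slope = -dx/dy = -12/3 = -4.0000
b = My - (perp slope)*Mx = 9.5 + (12*6)/3 = 9.5 + 24.0000 = 33.5000

y = -4.0000x + 33.5000


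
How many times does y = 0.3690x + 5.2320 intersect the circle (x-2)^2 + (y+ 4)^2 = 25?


Substitute y = 0.3690x + 5.2320: (x-2)^2 + (0.3690x+5.2320+ 4)^2 = 25
Expand to Ax^2 + Bx + C = 0, where b-k = 9.232
A = 1+m^2 = 1.136161
B = 2(m(b-k) - h) = 2(0.3690*9.232 - 2) = 2.813216
C = h^2 + (b-k)^2 - r^2 = 4 + 85.229824 - 25 = 64.229824
disc = B^2-4AC = 7.9142 - 291.9017 = -283.9875
disc < 0

0 intersection points


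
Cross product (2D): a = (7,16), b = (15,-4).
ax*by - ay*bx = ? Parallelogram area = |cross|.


cross = 7*(-4) - 16*15 = -28 - 240 = -268
Parallelogram area = |-268| = 268

cross = -268, parallelogram area = 268


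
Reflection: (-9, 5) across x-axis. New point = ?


Reflection rule for x-axis: (x, -y)
(-9, 5) -> (-9, -5)

(-9, -5)


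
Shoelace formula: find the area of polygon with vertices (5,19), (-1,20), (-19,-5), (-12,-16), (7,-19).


sum(xi*y_{i+1}) = 5*20 - 1*(-5) - 19*(-16) - 12*(-19) + 7*19 = 770
sum(yi*x_{i+1}) = 19*(-1) + 20*(-19) - 5*(-12) - 16*7 - 19*5 = -546
Area = |770 + 546|/2 = 1316/2 = 658.0000

658.0000 sq units


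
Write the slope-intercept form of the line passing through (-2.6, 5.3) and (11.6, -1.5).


m = (-6.8)/(14.2) = -0.4789
b = y1 - m*x1 = 5.3 - (-6.8*(-2.6))/(14.2) = 5.3 - 1.2451 = 4.0549

y = -0.4789x + 4.0549


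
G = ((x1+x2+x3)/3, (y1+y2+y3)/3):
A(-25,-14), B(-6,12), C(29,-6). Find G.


Gx = (-25- 6+29)/3 = -2/3 = -0.6667
Gy = (-14+12- 6)/3 = -8/3 = -2.6667

G = (-0.6667, -2.6667)


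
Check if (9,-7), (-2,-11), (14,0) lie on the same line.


9*(-11-0) - 2*(0+ 7) + 14*(-7+ 11)
= -99 - 14 + 56 = -57

No, not collinear (determinant = -57)


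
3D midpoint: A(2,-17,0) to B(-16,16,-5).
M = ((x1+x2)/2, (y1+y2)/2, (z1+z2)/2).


Mx = (2- 16)/2 = -7.0000
My = (-17+16)/2 = -0.5000
Mz = (0- 5)/2 = -2.5000

M = (-7.0000, -0.5000, -2.5000)


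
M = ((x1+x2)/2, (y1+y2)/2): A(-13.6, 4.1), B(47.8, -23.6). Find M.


Mx = (-13.6 + 47.8)/2 = 34.2/2 = 17.1000
My = (4.1 - 23.6)/2 = -19.5/2 = -9.7500

(17.1000, -9.7500)


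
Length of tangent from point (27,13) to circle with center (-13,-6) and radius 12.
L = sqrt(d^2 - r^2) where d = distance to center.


d = sqrt((27+ 13)^2 + (13+ 6)^2) = sqrt(1600+361) = 44.2832
L = sqrt(1961.0000 - 144) = sqrt(1817.0000) = 42.6263

42.6263


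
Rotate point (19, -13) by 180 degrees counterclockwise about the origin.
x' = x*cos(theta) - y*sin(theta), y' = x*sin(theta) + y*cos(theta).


cos(180) = -1, sin(180) = 0
x' = 19*(-1) + 13*0 = -19
y' = 19*0 - 13*(-1) = 13

(-19, 13)


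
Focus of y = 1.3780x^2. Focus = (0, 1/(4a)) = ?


a = 1.3780
4a = 5.5120
focus = (0, 1/5.5120) = (0, 0.1814)

Focus = (0, 0.1814)


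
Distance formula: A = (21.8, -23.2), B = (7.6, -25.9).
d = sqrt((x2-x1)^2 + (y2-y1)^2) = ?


dx = 7.6 - 21.8 = -14.2
dy = -25.9 + 23.2 = -2.7
d = sqrt(201.64 + 7.29) = sqrt(208.93) = 14.4544

14.4544


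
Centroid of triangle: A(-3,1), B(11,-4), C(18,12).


Gx = (-3+11+18)/3 = 26/3 = 8.6667
Gy = (1- 4+12)/3 = 9/3 = 3.0000

G = (8.6667, 3.0000)


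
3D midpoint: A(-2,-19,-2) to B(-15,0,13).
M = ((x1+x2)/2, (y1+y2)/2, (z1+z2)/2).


Mx = (-2- 15)/2 = -8.5000
My = (-19+0)/2 = -9.5000
Mz = (-2+13)/2 = 5.5000

M = (-8.5000, -9.5000, 5.5000)


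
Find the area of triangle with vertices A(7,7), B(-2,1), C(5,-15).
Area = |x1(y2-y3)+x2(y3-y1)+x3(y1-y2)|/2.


7*(1+ 15) = 112
-2*(-15-7) = 44
5*(7-1) = 30
sum = 186
Area = |186|/2 = 93.0000

93.0000 sq units


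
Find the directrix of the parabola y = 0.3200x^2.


a = 0.3200
1/(4a) = 0.7812
directrix: y = -0.7812 = -0.7812

y = -0.7812


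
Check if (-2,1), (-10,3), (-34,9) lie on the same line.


-2*(3-9) - 10*(9-1) - 34*(1-3)
= 12 - 80 + 68 = 0

Yes, collinear (determinant = 0)


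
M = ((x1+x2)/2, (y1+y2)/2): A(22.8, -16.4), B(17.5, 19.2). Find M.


Mx = (22.8 + 17.5)/2 = 40.3/2 = 20.1500
My = (-16.4 + 19.2)/2 = 2.8/2 = 1.4000

(20.1500, 1.4000)


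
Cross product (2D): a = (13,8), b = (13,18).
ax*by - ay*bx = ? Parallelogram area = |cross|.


cross = 13*18 - 8*13 = 234 - 104 = 130
Parallelogram area = |130| = 130

cross = 130, parallelogram area = 130


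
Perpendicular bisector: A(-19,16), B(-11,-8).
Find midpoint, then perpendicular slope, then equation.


Midpoint = (-15, 4)
Slope of AB = dy/dx = -24/8 = -3.0000
Perp slope = -dx/dy = 8/24 = 0.3333
b = My - (perp slope)*Mx = 4 + (8*(-15))/(-24) = 4 + 5.0000 = 9.0000

y = 0.3333x + 9.0000


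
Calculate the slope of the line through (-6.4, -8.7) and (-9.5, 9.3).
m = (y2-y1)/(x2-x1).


dy = 9.3 + 8.7 = 18.0
dx = -9.5 + 6.4 = -3.1
m = 18.0/(-3.1) = -5.8065

m = -5.8065


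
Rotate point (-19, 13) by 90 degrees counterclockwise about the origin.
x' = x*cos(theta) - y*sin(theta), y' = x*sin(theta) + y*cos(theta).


cos(90) = 0, sin(90) = 1
x' = -19*0 - 13*1 = -13
y' = -19*1 + 13*0 = -19

(-13, -19)


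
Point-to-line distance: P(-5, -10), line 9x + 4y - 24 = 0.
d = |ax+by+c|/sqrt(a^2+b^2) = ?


|9*(-5) + 4*(-10) - 24| = |-109| = 109
sqrt(81 + 16) = sqrt(97) = 9.8489
d = 109/sqrt(97) = 11.0673

11.0673


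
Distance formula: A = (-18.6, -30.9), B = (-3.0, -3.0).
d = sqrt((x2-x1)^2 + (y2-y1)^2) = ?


dx = -3.0 + 18.6 = 15.6
dy = -3.0 + 30.9 = 27.9
d = sqrt(243.36 + 778.41) = sqrt(1021.77) = 31.9651

31.9651


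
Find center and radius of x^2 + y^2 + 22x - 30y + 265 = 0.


h = -D/2 = -22/2 = -11
k = -E/2 = 30/2 = 15
r^2 = h^2 + k^2 - F = 121 + 225 - 265 = 81
r = 9

Center (-11, 15), radius = 9


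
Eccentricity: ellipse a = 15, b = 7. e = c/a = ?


c = sqrt(225-49) = sqrt(176) = 13.2665
e = c/a = sqrt(176)/15 = 0.8844

e = 0.8844


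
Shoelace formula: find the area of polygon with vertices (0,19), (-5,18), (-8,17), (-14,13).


sum(xi*y_{i+1}) = 0*18 - 5*17 - 8*13 - 14*19 = -455
sum(yi*x_{i+1}) = 19*(-5) + 18*(-8) + 17*(-14) + 13*0 = -477
Area = |-455 + 477|/2 = 22/2 = 11.0000

11.0000 sq units


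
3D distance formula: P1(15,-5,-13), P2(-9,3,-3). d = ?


dx=-24, dy=8, dz=10
d = sqrt(576+64+100) = sqrt(740) = 27.2029

27.2029


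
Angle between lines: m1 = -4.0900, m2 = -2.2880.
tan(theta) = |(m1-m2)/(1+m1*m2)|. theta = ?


m1-m2 = -1.802
1+m1*m2 = 10.35792
tan(theta) = |-1.802/10.35792| = 0.173973
theta = arctan(|-1.802/10.35792|) = 9.8691 degrees (acute angle)

9.8691 degrees


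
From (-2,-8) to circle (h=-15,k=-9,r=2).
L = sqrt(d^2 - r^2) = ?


d = sqrt((-2+ 15)^2 + (-8+ 9)^2) = sqrt(169+1) = 13.0384
L = sqrt(170.0000 - 4) = sqrt(166.0000) = 12.8841

12.8841


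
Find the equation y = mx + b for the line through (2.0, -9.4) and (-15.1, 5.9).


m = (15.3)/(-17.1) = -0.8947
b = y1 - m*x1 = -9.4 - (15.3*2.0)/(-17.1) = -9.4 + 1.7895 = -7.6105

y = -0.8947x - 7.6105


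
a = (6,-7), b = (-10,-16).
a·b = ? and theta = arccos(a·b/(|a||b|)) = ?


a·b = 6*(-10) - 7*(-16) = -60 + 112 = 52
|a| = sqrt(36+49) = 9.2195
|b| = sqrt(100+256) = 18.8680
cos(theta) = 52/(sqrt(85)*sqrt(356)) = 52/sqrt(30260) = 0.298930
theta = arccos(52/sqrt(30260)) = 72.6067 degrees

a·b = 52, theta = 72.6067 deg


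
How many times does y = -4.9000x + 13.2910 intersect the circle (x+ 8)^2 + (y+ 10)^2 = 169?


Substitute y = -4.9000x + 13.2910: (x+ 8)^2 + (-4.9000x+13.2910+ 10)^2 = 169
Expand to Ax^2 + Bx + C = 0, where b-k = 23.291
A = 1+m^2 = 25.01
B = 2(m(b-k) - h) = 2(-4.9000*23.291 + 8) = -212.2518
C = h^2 + (b-k)^2 - r^2 = 64 + 542.470681 - 169 = 437.470681
disc = B^2-4AC = 45050.8266 - 43764.5669 = 1286.2597
disc > 0

2 intersection points


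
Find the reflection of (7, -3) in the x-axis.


Reflection rule for x-axis: (x, -y)
(7, -3) -> (7, 3)

(7, 3)


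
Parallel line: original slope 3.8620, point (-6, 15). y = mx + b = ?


Parallel lines have equal slopes.
m2 = 3.8620
b2 = 15 - 3.8620*(-6) = 38.1720

y = 3.8620x + 38.1720


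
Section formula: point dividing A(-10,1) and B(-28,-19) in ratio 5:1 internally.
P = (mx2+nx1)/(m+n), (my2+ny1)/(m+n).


Px = (5*(-28) + 1*(-10))/6 = -150/6 = -25.0000
Py = (5*(-19) + 1*1)/6 = -94/6 = -15.6667

P = (-25.0000, -15.6667)


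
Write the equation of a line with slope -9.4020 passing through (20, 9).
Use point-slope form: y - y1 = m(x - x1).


y - 9 = -9.4020(x - 20)
y = -9.4020x + 9 + 9.4020*20
y = -9.4020x + 197.0400

y = -9.4020x + 197.0400


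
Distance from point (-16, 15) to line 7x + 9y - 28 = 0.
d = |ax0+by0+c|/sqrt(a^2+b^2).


|7*(-16) + 9*15 - 28| = |-5| = 5
sqrt(49 + 81) = sqrt(130) = 11.4018
d = 5/sqrt(130) = 0.4385

0.4385


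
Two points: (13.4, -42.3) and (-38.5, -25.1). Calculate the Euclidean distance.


dx = -38.5 - 13.4 = -51.9
dy = -25.1 + 42.3 = 17.2
d = sqrt(2693.61 + 295.84) = sqrt(2989.45) = 54.6759

54.6759


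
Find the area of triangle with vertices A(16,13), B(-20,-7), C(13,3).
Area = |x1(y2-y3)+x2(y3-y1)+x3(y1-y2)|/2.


16*(-7-3) = -160
-20*(3-13) = 200
13*(13+ 7) = 260
sum = 300
Area = |300|/2 = 150.0000

150.0000 sq units


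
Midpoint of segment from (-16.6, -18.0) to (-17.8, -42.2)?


Mx = (-16.6 - 17.8)/2 = -34.4/2 = -17.2000
My = (-18.0 - 42.2)/2 = -60.2/2 = -30.1000

(-17.2000, -30.1000)


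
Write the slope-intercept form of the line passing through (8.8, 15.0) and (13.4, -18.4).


m = (-33.4)/(4.6) = -7.2609
b = y1 - m*x1 = 15.0 - (-33.4*8.8)/(4.6) = 15.0 + 63.8957 = 78.8957

y = -7.2609x + 78.8957


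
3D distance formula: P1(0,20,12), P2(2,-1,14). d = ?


dx=2, dy=-21, dz=2
d = sqrt(4+441+4) = sqrt(449) = 21.1896

21.1896


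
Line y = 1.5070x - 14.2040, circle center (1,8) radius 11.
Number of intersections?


Substitute y = 1.5070x - 14.2040: (x-1)^2 + (1.5070x- 14.2040-8)^2 = 121
Expand to Ax^2 + Bx + C = 0, where b-k = -22.204
A = 1+m^2 = 3.271049
B = 2(m(b-k) - h) = 2(1.5070*(-22.204) - 1) = -68.922856
C = h^2 + (b-k)^2 - r^2 = 1 + 493.017616 - 121 = 373.017616
disc = B^2-4AC = 4750.3601 - 4880.6356 = -130.2755
disc < 0

0 intersection points


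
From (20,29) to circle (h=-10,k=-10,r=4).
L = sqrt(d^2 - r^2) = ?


d = sqrt((20+ 10)^2 + (29+ 10)^2) = sqrt(900+1521) = 49.2037
L = sqrt(2421.0000 - 16) = sqrt(2405.0000) = 49.0408

49.0408


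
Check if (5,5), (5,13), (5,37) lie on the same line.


5*(13-37) + 5*(37-5) + 5*(5-13)
= -120 + 160 - 40 = 0

Yes, collinear (determinant = 0)


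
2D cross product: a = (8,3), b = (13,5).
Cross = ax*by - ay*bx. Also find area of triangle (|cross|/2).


cross = 8*5 - 3*13 = 40 - 39 = 1
Triangle area = |1|/2 = 1/2 = 0.5000

cross = 1, triangle area = 0.5000
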